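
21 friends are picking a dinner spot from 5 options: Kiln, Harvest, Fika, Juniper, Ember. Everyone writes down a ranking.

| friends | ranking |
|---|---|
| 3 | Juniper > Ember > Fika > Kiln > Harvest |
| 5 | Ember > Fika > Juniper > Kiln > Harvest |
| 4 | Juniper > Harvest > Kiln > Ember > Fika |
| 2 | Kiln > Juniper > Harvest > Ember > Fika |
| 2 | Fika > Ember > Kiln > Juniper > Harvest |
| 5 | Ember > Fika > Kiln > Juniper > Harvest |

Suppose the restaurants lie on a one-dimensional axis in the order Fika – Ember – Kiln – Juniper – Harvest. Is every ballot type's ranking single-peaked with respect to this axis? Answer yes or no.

Axis positions: Fika=1, Ember=2, Kiln=3, Juniper=4, Harvest=5.
Ballot type 1: ranking walks positions 4-2-1-3-5; Ember is ranked above Kiln even though Kiln lies between Ember and the peak Juniper on the axis — preferences dip and rise again. Not single-peaked.
Ballot type 2: ranking walks positions 2-1-4-3-5; Juniper is ranked above Kiln even though Kiln lies between Juniper and the peak Ember on the axis — preferences dip and rise again. Not single-peaked.
Ballot type 3 (peak Juniper at position 4): ranking walks positions 4-5-3-2-1, expanding outward from the peak — single-peaked.
Ballot type 4 (peak Kiln at position 3): ranking walks positions 3-4-5-2-1, expanding outward from the peak — single-peaked.
Ballot type 5 (peak Fika at position 1): ranking walks positions 1-2-3-4-5, expanding outward from the peak — single-peaked.
Ballot type 6 (peak Ember at position 2): ranking walks positions 2-1-3-4-5, expanding outward from the peak — single-peaked.
Ballot type 1 violates single-peakedness, so the profile is not single-peaked on this axis.

no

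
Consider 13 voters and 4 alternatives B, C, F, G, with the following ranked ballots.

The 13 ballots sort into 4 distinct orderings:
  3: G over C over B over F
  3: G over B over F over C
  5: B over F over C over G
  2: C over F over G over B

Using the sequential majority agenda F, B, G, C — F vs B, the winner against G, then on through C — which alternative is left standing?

Round 1: F vs B — 2–11, B advances.
Round 2: B vs G — 5–8, G advances.
Round 3: G vs C — 6–7, C advances.
The agenda winner is C.

C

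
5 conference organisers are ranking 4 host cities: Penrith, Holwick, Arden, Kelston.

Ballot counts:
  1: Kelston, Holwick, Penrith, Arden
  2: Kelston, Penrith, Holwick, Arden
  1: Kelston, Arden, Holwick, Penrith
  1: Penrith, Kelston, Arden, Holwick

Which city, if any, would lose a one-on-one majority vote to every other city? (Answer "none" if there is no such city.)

Pairwise majorities:
Penrith vs Holwick: 3 to 2, Penrith.
Penrith vs Arden: Penrith is ranked higher on 1+2+1 = 4 ballots, Arden on 1. Penrith wins 4–1.
Penrith–Kelston: Kelston 4–1.
Holwick vs Arden: 3 to 2, Holwick.
Holwick–Kelston: Kelston 5–0.
Arden vs Kelston: Arden is ranked higher on 0 ballots, Kelston on 5. Kelston wins 5–0.
Only Arden has no wins; Arden is the Condorcet loser.

Arden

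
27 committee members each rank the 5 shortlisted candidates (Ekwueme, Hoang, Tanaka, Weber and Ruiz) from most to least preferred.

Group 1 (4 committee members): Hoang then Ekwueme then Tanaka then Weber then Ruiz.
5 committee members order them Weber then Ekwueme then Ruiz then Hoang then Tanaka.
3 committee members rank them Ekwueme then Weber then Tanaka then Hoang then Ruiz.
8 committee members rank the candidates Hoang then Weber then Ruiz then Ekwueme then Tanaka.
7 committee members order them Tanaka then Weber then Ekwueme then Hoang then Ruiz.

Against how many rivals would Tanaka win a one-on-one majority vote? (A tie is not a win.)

Tanaka against each rival (27 committee members):
Tanaka–Ekwueme: Ekwueme 20–7.
Tanaka vs Hoang: 3+7 = 10 for Tanaka, 17 for Hoang — Hoang by 17–10.
Tanaka vs Weber: Weber wins 16–11.
Tanaka vs Ruiz: Tanaka, 14–13.
Tanaka beats Ruiz; loses to Ekwueme, Hoang, Weber — 1 pairwise win.

1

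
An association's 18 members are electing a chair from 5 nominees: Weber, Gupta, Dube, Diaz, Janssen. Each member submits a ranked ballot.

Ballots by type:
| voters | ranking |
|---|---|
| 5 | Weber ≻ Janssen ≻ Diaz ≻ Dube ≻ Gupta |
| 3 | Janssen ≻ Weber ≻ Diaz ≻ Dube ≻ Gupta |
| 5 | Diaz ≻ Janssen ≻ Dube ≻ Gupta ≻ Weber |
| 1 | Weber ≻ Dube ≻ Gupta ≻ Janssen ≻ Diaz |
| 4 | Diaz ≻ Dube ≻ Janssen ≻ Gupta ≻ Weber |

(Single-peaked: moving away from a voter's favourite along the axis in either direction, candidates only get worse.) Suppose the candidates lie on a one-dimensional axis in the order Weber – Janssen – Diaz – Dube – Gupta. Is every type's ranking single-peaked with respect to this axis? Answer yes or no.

Axis positions: Weber=1, Janssen=2, Diaz=3, Dube=4, Gupta=5.
Type 1 (peak Weber at position 1): ranking walks positions 1-2-3-4-5, expanding outward from the peak — single-peaked.
Type 2 (peak Janssen at position 2): ranking walks positions 2-1-3-4-5, expanding outward from the peak — single-peaked.
Type 3 (peak Diaz at position 3): ranking walks positions 3-2-4-5-1, expanding outward from the peak — single-peaked.
Type 4: ranking walks positions 1-4-5-2-3; Dube is ranked above Janssen even though Janssen lies between Dube and the peak Weber on the axis — preferences dip and rise again. Not single-peaked.
Type 5 (peak Diaz at position 3): ranking walks positions 3-4-2-5-1, expanding outward from the peak — single-peaked.
Type 4 violates single-peakedness, so the profile is not single-peaked on this axis.

no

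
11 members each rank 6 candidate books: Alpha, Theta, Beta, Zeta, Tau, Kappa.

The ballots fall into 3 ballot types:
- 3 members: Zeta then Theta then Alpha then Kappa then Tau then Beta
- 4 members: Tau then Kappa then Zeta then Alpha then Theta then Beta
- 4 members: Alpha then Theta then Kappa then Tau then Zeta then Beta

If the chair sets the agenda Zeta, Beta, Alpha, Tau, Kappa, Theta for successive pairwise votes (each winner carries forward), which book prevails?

Round 1: Zeta vs Beta — 11–0, Zeta advances.
Round 2: Zeta vs Alpha — 7–4, Zeta advances.
Round 3: Zeta vs Tau — 3–8, Tau advances.
Round 4: Tau vs Kappa — 4–7, Kappa advances.
Round 5: Kappa vs Theta — 4–7, Theta advances.
The agenda winner is Theta.

Theta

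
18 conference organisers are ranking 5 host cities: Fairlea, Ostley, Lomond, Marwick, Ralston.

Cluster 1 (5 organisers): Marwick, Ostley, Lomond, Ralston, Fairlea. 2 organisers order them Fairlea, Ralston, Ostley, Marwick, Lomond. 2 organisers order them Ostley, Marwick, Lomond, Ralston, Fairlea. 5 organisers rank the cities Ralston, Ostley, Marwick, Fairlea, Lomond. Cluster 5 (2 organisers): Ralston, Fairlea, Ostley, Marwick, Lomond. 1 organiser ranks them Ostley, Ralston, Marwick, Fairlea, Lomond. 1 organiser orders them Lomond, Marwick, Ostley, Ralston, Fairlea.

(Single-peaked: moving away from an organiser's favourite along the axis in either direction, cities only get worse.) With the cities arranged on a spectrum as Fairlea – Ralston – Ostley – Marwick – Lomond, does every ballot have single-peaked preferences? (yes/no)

yes

Axis positions: Fairlea=1, Ralston=2, Ostley=3, Marwick=4, Lomond=5.
Cluster 1 (peak Marwick at position 4): ranking walks positions 4-3-5-2-1, expanding outward from the peak — single-peaked.
Cluster 2 (peak Fairlea at position 1): ranking walks positions 1-2-3-4-5, expanding outward from the peak — single-peaked.
Cluster 3 (peak Ostley at position 3): ranking walks positions 3-4-5-2-1, expanding outward from the peak — single-peaked.
Cluster 4 (peak Ralston at position 2): ranking walks positions 2-3-4-1-5, expanding outward from the peak — single-peaked.
Cluster 5 (peak Ralston at position 2): ranking walks positions 2-1-3-4-5, expanding outward from the peak — single-peaked.
Cluster 6 (peak Ostley at position 3): ranking walks positions 3-2-4-1-5, expanding outward from the peak — single-peaked.
Cluster 7 (peak Lomond at position 5): ranking walks positions 5-4-3-2-1, expanding outward from the peak — single-peaked.
Every ranking is single-peaked on this axis.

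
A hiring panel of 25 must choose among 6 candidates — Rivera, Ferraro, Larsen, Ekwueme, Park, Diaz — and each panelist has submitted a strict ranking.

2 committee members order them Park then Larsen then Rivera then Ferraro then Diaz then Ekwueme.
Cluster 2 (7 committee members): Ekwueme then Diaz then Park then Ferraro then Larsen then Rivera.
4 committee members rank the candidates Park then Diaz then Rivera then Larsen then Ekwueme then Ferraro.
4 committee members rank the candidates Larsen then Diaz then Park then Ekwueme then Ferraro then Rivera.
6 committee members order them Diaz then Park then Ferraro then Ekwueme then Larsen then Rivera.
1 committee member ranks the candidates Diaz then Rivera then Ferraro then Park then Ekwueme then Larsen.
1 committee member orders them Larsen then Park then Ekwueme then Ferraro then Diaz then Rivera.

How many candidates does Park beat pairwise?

4

Park against each rival (25 committee members):
Park vs Rivera: Park is ranked higher on 2+7+4+4+6+1 = 24 ballots, Rivera on 1. Park wins 24–1.
Park vs Ferraro: 24 to 1, Park.
Park vs Larsen: Park, 20–5.
Park vs Ekwueme: 2+4+4+6+1+1 = 18 for Park, 7 for Ekwueme — Park by 18–7.
Park vs Diaz: Diaz wins 18–7.
Park beats Rivera, Ferraro, Larsen, Ekwueme; loses to Diaz — 4 pairwise wins.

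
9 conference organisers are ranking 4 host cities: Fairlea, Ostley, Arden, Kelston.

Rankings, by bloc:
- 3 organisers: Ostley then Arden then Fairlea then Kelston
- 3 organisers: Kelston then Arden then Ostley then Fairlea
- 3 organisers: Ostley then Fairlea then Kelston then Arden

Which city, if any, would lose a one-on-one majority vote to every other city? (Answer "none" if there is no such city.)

none

Pairwise majorities:
Fairlea vs Ostley: Fairlea is ranked higher on 0 ballots, Ostley on 9. Ostley wins 9–0.
Fairlea vs Arden: Arden wins 6–3.
Fairlea vs Kelston: 6 to 3, Fairlea.
Ostley vs Arden: 6 to 3, Ostley.
Ostley vs Kelston: 6 to 3, Ostley.
Arden vs Kelston: 3 for Arden, 6 for Kelston — Kelston by 6–3.
Each city has at least one pairwise win (Fairlea beats Kelston; Ostley beats Fairlea; Arden beats Fairlea; Kelston beats Arden) — no Condorcet loser.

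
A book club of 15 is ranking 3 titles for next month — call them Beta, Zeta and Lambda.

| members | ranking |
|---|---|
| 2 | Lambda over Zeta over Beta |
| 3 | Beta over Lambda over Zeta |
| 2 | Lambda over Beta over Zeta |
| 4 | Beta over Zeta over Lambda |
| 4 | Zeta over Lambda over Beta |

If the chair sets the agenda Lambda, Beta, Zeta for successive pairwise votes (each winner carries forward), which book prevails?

Round 1: Lambda vs Beta — 8–7, Lambda advances.
Round 2: Lambda vs Zeta — 7–8, Zeta advances.
Zeta survives the agenda.

Zeta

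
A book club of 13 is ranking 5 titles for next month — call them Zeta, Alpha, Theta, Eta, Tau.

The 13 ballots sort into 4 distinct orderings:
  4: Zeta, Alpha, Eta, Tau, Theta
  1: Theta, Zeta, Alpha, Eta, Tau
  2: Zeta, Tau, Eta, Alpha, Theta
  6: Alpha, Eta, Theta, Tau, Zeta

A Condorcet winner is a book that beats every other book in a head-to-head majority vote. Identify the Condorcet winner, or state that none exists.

Check each pair by majority over 13 ballots:
Zeta vs Alpha: 7 to 6, Zeta.
Zeta vs Theta: 6 to 7, Theta.
Zeta vs Eta: 7 to 6, Zeta.
Zeta vs Tau: Zeta wins 7–6.
Alpha–Theta: Alpha 12–1.
Alpha vs Eta: Alpha, 11–2.
Alpha vs Tau: Alpha wins 11–2.
Theta vs Eta: 1 to 12, Eta.
Theta vs Tau: Theta is ranked higher on 1+6 = 7 ballots, Tau on 6. Theta wins 7–6.
Eta vs Tau: Eta wins 11–2.
Every book loses at least once (Zeta loses to Theta; Alpha loses to Zeta; Theta loses to Alpha; Eta loses to Zeta; Tau loses to Zeta). The majority relation contains the cycle Zeta → Alpha → Theta → Zeta, so there is no Condorcet winner.

none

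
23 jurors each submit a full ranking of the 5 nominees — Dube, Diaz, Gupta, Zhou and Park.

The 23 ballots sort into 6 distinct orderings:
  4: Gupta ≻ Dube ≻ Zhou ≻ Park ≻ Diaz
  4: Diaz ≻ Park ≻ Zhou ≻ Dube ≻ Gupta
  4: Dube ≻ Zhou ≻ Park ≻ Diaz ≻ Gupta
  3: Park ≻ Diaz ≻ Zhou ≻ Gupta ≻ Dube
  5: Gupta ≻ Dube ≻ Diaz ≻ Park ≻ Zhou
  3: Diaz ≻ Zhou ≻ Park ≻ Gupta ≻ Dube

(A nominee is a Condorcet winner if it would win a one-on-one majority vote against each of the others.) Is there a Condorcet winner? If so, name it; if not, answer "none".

none

Pairwise majorities:
Dube vs Diaz: Dube preferred on 4+4+5 = 13 ballots; Dube wins 13–10.
Dube vs Gupta: Gupta wins 15–8.
Dube vs Zhou: Dube is ranked higher on 4+4+5 = 13 ballots, Zhou on 10. Dube wins 13–10.
Dube vs Park: Dube wins 13–10.
Diaz vs Gupta: Diaz wins 14–9.
Diaz–Zhou: Diaz 15–8.
Diaz vs Park: Diaz preferred on 4+5+3 = 12 ballots; Diaz wins 12–11.
Gupta vs Zhou: Zhou, 14–9.
Gupta vs Park: Gupta is ranked higher on 4+5 = 9 ballots, Park on 14. Park wins 14–9.
Zhou vs Park: Park, 12–11.
Each nominee drops at least one matchup (Dube loses to Gupta; Diaz loses to Dube; Gupta loses to Diaz; Zhou loses to Dube; Park loses to Dube); the cycle Dube beats Diaz beats Gupta beats Dube rules out a Condorcet winner.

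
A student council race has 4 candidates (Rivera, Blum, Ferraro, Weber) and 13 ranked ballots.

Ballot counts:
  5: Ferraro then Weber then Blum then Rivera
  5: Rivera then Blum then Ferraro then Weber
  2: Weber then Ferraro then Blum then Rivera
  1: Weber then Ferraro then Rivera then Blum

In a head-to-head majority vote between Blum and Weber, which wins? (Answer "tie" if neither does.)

Ballots ranking Blum above Weber: 5.
Ballots ranking Weber above Blum: 13 − 5 = 8.
Weber wins the head-to-head 8–5.

Weber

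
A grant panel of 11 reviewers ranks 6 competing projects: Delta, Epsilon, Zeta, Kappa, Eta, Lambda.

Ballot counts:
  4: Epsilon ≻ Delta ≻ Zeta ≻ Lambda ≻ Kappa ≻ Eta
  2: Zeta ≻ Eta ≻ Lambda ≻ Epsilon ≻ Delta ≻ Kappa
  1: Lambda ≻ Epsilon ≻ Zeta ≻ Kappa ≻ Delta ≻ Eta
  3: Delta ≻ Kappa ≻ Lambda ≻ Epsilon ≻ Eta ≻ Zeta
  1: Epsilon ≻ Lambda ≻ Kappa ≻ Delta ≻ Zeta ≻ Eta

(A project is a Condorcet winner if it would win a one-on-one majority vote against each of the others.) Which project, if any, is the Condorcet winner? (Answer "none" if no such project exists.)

Pairwise majorities:
Delta vs Epsilon: Delta is ranked higher on 3 ballots, Epsilon on 8. Epsilon wins 8–3.
Delta vs Zeta: Delta is ranked higher on 4+3+1 = 8 ballots, Zeta on 3. Delta wins 8–3.
Delta–Kappa: Delta 9–2.
Delta vs Eta: 4+1+3+1 = 9 for Delta, 2 for Eta — Delta by 9–2.
Delta vs Lambda: 7 to 4, Delta.
Epsilon vs Zeta: 9 to 2, Epsilon.
Epsilon vs Kappa: Epsilon is ranked higher on 4+2+1+1 = 8 ballots, Kappa on 3. Epsilon wins 8–3.
Epsilon–Eta: Epsilon 9–2.
Epsilon vs Lambda: Lambda wins 6–5.
Zeta vs Kappa: Zeta, 7–4.
Zeta vs Eta: Zeta, 8–3.
Zeta vs Lambda: Zeta wins 6–5.
Kappa vs Eta: Kappa is ranked higher on 4+1+3+1 = 9 ballots, Eta on 2. Kappa wins 9–2.
Kappa vs Lambda: Kappa preferred on 3 ballots; Lambda wins 8–3.
Eta–Lambda: Lambda 9–2.
Each project drops at least one matchup (Delta loses to Epsilon; Epsilon loses to Lambda; Zeta loses to Delta; Kappa loses to Delta; Eta loses to Delta; Lambda loses to Delta); the cycle Delta > Lambda > Epsilon > Delta rules out a Condorcet winner.

none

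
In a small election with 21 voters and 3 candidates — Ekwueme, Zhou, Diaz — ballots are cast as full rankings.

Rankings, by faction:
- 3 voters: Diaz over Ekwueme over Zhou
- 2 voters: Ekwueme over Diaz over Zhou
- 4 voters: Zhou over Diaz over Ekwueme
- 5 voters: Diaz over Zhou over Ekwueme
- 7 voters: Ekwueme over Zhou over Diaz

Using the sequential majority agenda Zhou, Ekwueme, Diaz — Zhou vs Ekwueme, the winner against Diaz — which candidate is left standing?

Round 1: Zhou vs Ekwueme — 9–12, Ekwueme advances.
Round 2: Ekwueme vs Diaz — 9–12, Diaz advances.
Diaz survives the agenda.

Diaz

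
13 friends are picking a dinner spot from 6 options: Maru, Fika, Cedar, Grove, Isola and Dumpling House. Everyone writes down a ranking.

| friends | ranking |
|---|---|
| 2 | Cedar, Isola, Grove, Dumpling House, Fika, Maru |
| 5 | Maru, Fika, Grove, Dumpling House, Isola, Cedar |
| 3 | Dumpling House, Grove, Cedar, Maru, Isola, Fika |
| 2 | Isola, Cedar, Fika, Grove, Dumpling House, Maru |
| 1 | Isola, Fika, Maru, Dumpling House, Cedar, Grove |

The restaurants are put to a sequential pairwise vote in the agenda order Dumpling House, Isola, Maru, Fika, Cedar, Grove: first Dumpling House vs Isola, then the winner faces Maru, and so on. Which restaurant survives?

Round 1: Dumpling House vs Isola — 8–5, Dumpling House advances.
Round 2: Dumpling House vs Maru — 7–6, Dumpling House advances.
Round 3: Dumpling House vs Fika — 5–8, Fika advances.
Round 4: Fika vs Cedar — 6–7, Cedar advances.
Round 5: Cedar vs Grove — 5–8, Grove advances.
Grove survives the agenda.

Grove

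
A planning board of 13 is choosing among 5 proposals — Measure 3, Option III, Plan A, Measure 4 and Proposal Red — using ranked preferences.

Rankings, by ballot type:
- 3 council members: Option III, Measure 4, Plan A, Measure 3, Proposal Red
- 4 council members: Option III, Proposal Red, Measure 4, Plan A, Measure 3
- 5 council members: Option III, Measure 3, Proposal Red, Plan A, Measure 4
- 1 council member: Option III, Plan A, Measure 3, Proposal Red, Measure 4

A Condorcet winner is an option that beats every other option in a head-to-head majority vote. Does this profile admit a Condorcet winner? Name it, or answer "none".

Option III

Pairwise majorities:
Measure 3 vs Option III: Option III, 13–0.
Measure 3 vs Plan A: Plan A, 8–5.
Measure 3–Measure 4: Measure 4 7–6.
Measure 3 vs Proposal Red: Measure 3, 9–4.
Option III vs Plan A: Option III wins 13–0.
Option III vs Measure 4: Option III wins 13–0.
Option III–Proposal Red: Option III 13–0.
Plan A vs Measure 4: Measure 4, 7–6.
Plan A vs Proposal Red: Proposal Red, 9–4.
Measure 4 vs Proposal Red: Proposal Red, 10–3.
Option III beats each of Measure 3, Plan A, Measure 4, Proposal Red — Option III is the Condorcet winner.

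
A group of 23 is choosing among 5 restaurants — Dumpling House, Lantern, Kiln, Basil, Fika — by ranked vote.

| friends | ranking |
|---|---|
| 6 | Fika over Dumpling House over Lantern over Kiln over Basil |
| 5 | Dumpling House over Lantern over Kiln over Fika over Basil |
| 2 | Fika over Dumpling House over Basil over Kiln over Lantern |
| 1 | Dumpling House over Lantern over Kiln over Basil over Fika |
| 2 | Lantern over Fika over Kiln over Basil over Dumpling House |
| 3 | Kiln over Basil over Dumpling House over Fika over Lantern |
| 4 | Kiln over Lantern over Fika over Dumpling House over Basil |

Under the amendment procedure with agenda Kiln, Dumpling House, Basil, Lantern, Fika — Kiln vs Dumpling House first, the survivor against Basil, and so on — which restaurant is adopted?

Fika

Round 1: Kiln vs Dumpling House — 9–14, Dumpling House advances.
Round 2: Dumpling House vs Basil — 18–5, Dumpling House advances.
Round 3: Dumpling House vs Lantern — 17–6, Dumpling House advances.
Round 4: Dumpling House vs Fika — 9–14, Fika advances.
The agenda winner is Fika.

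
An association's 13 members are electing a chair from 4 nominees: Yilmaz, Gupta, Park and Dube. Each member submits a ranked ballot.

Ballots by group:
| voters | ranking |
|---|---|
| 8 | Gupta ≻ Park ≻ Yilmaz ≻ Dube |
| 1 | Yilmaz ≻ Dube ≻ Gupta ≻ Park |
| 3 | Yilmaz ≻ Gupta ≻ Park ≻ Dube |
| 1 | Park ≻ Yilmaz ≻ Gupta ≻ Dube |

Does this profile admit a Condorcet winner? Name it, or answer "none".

Gupta

Pairwise majorities:
Yilmaz vs Gupta: Gupta, 8–5.
Yilmaz vs Park: Park wins 9–4.
Yilmaz vs Dube: Yilmaz wins 13–0.
Gupta vs Park: Gupta, 12–1.
Gupta vs Dube: Gupta, 12–1.
Park–Dube: Park 12–1.
Gupta wins every pairwise contest, so Gupta is the Condorcet winner.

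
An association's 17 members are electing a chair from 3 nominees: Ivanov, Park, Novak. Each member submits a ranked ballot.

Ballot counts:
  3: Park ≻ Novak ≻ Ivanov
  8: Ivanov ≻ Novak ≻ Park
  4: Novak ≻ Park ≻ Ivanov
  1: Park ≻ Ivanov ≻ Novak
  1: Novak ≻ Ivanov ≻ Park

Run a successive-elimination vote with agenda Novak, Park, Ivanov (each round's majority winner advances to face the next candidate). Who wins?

Round 1: Novak vs Park — 13–4, Novak advances.
Round 2: Novak vs Ivanov — 8–9, Ivanov advances.
The agenda winner is Ivanov.

Ivanov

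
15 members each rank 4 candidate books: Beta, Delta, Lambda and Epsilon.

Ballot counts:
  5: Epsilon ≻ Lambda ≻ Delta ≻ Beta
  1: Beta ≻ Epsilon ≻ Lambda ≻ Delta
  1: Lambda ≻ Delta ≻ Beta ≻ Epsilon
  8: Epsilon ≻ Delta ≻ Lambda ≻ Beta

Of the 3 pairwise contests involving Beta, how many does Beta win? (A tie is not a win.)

Beta against each rival (15 members):
Beta vs Delta: Beta preferred on 1 ballot; Delta wins 14–1.
Beta vs Lambda: Beta preferred on 1 ballot; Lambda wins 14–1.
Beta vs Epsilon: Epsilon, 13–2.
Beta beats no one; loses to Delta, Lambda, Epsilon — 0 pairwise wins.

0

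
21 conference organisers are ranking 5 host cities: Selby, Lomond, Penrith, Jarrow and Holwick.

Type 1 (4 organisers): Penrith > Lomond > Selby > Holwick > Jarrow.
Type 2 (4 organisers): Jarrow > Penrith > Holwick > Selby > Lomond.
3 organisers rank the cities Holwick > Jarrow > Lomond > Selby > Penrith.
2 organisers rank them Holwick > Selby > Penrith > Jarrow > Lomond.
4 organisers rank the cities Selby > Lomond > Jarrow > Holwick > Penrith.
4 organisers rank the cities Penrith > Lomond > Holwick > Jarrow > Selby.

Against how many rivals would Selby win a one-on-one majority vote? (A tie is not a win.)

0

Selby against each rival (21 organisers):
Selby–Lomond: Lomond 11–10.
Selby–Penrith: Penrith 12–9.
Selby–Jarrow: Jarrow 11–10.
Selby vs Holwick: Selby is ranked higher on 4+4 = 8 ballots, Holwick on 13. Holwick wins 13–8.
Selby beats no one; loses to Lomond, Penrith, Jarrow, Holwick — 0 pairwise wins.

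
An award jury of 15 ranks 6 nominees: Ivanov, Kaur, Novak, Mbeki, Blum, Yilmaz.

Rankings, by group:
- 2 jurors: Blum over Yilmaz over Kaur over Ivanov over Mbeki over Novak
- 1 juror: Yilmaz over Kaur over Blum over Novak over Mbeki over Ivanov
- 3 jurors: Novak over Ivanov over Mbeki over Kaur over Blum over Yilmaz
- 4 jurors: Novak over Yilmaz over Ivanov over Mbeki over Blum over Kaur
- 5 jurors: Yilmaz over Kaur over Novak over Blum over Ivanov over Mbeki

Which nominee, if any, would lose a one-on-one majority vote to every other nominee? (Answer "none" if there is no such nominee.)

Mbeki

Pairwise majorities:
Ivanov–Kaur: Kaur 8–7.
Ivanov vs Novak: Novak wins 13–2.
Ivanov–Mbeki: Ivanov 14–1.
Ivanov vs Blum: Ivanov preferred on 3+4 = 7 ballots; Blum wins 8–7.
Ivanov–Yilmaz: Yilmaz 12–3.
Kaur vs Novak: Kaur wins 8–7.
Kaur vs Mbeki: Kaur preferred on 2+1+5 = 8 ballots; Kaur wins 8–7.
Kaur vs Blum: 9 to 6, Kaur.
Kaur vs Yilmaz: 3 to 12, Yilmaz.
Novak vs Mbeki: 13 to 2, Novak.
Novak–Blum: Novak 12–3.
Novak vs Yilmaz: Novak preferred on 3+4 = 7 ballots; Yilmaz wins 8–7.
Mbeki vs Blum: Blum, 8–7.
Mbeki–Yilmaz: Yilmaz 12–3.
Blum vs Yilmaz: Yilmaz, 10–5.
Mbeki is beaten in every head-to-head and is the Condorcet loser.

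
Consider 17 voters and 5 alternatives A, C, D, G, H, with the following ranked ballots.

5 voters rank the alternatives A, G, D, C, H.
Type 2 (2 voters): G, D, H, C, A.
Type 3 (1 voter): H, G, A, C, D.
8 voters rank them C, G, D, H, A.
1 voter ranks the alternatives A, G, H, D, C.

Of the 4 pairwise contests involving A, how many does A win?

0

A against each rival (17 voters):
A vs C: C, 10–7.
A vs D: 7 to 10, D.
A vs G: G, 11–6.
A vs H: H, 11–6.
A beats no one; loses to C, D, G, H — 0 pairwise wins.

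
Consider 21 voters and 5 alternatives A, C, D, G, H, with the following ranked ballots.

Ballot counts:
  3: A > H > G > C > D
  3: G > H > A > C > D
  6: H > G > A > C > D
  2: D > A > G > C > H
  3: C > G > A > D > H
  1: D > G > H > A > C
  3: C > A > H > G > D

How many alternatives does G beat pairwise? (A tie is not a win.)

3

G against each rival (21 voters):
G vs A: G, 13–8.
G–C: G 15–6.
G vs D: G wins 18–3.
G vs H: H wins 12–9.
G beats A, C, D; loses to H — 3 pairwise wins.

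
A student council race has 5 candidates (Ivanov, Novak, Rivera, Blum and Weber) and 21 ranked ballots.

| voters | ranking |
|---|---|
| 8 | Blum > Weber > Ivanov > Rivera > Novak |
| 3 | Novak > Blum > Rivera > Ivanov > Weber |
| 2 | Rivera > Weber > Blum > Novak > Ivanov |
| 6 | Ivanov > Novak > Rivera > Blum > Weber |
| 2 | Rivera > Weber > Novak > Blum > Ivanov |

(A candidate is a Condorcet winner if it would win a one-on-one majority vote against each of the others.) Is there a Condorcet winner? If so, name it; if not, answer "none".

none

Pairwise majorities:
Ivanov vs Novak: Ivanov is ranked higher on 8+6 = 14 ballots, Novak on 7. Ivanov wins 14–7.
Ivanov–Rivera: Ivanov 14–7.
Ivanov vs Blum: Ivanov preferred on 6 ballots; Blum wins 15–6.
Ivanov vs Weber: 3+6 = 9 for Ivanov, 12 for Weber — Weber by 12–9.
Novak vs Rivera: Rivera wins 12–9.
Novak vs Blum: 11 to 10, Novak.
Novak–Weber: Weber 12–9.
Rivera vs Blum: Blum, 11–10.
Rivera vs Weber: Rivera wins 13–8.
Blum vs Weber: 8+3+6 = 17 for Blum, 4 for Weber — Blum by 17–4.
Each candidate drops at least one matchup (Ivanov loses to Blum; Novak loses to Ivanov; Rivera loses to Ivanov; Blum loses to Novak; Weber loses to Rivera); the cycle Ivanov > Novak > Blum > Ivanov rules out a Condorcet winner.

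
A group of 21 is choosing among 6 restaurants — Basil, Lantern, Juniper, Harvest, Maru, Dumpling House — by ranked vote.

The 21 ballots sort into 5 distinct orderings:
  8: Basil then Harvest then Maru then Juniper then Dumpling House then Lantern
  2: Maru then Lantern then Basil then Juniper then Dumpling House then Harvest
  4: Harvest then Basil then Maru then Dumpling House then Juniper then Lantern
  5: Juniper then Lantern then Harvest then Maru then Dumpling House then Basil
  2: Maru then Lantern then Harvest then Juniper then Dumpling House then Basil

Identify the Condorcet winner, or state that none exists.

Harvest

Pairwise majorities:
Basil vs Lantern: Basil is ranked higher on 8+4 = 12 ballots, Lantern on 9. Basil wins 12–9.
Basil vs Juniper: 8+2+4 = 14 for Basil, 7 for Juniper — Basil by 14–7.
Basil vs Harvest: Basil preferred on 8+2 = 10 ballots; Harvest wins 11–10.
Basil vs Maru: 8+4 = 12 for Basil, 9 for Maru — Basil by 12–9.
Basil vs Dumpling House: 14 to 7, Basil.
Lantern vs Juniper: Lantern preferred on 2+2 = 4 ballots; Juniper wins 17–4.
Lantern vs Harvest: Lantern preferred on 2+5+2 = 9 ballots; Harvest wins 12–9.
Lantern vs Maru: 5 to 16, Maru.
Lantern vs Dumpling House: Lantern preferred on 2+5+2 = 9 ballots; Dumpling House wins 12–9.
Juniper vs Harvest: 7 to 14, Harvest.
Juniper vs Maru: Juniper preferred on 5 ballots; Maru wins 16–5.
Juniper vs Dumpling House: 17 to 4, Juniper.
Harvest vs Maru: Harvest preferred on 8+4+5 = 17 ballots; Harvest wins 17–4.
Harvest vs Dumpling House: 19 to 2, Harvest.
Maru vs Dumpling House: 21 to 0, Maru.
Harvest beats each of Basil, Lantern, Juniper, Maru, Dumpling House — Harvest is the Condorcet winner.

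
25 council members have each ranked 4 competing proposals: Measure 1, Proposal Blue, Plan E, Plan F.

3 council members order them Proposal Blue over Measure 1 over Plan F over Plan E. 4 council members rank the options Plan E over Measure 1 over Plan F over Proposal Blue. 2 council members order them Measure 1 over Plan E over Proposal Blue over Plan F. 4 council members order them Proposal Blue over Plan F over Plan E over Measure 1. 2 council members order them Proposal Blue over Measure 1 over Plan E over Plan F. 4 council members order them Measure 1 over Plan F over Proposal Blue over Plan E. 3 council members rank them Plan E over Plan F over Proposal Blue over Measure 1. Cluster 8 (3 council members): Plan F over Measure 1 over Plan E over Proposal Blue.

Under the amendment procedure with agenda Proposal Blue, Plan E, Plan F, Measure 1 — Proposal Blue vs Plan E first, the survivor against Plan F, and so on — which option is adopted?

Measure 1

Round 1: Proposal Blue vs Plan E — 13–12, Proposal Blue advances.
Round 2: Proposal Blue vs Plan F — 11–14, Plan F advances.
Round 3: Plan F vs Measure 1 — 10–15, Measure 1 advances.
Measure 1 survives the agenda.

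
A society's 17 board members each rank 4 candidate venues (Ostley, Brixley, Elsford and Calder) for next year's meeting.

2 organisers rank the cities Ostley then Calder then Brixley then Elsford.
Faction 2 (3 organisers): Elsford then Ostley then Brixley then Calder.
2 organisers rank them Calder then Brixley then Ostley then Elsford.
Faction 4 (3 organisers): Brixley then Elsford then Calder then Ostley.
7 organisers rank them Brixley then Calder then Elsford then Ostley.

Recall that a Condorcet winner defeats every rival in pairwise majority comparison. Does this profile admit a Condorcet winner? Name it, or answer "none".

Check each pair by majority over 17 ballots:
Ostley vs Brixley: Brixley, 12–5.
Ostley vs Elsford: Elsford, 13–4.
Ostley vs Calder: Calder wins 12–5.
Brixley vs Elsford: Brixley, 14–3.
Brixley vs Calder: Brixley, 13–4.
Elsford vs Calder: Calder, 11–6.
Brixley defeats every rival head-to-head and is the Condorcet winner.

Brixley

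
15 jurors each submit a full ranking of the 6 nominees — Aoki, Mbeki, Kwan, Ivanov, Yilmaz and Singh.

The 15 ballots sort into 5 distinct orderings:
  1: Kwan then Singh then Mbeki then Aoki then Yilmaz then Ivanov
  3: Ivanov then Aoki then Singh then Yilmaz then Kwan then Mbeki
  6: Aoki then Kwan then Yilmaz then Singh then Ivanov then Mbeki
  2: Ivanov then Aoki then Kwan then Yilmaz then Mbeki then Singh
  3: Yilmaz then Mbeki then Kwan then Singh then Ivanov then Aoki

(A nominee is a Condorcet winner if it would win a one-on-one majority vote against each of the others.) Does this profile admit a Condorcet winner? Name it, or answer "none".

Head-to-head results (15 jurors):
Aoki–Mbeki: Aoki 11–4.
Aoki vs Kwan: Aoki wins 11–4.
Aoki vs Ivanov: Ivanov wins 8–7.
Aoki vs Yilmaz: Aoki, 12–3.
Aoki vs Singh: Aoki wins 11–4.
Mbeki–Kwan: Kwan 12–3.
Mbeki vs Ivanov: Ivanov, 11–4.
Mbeki–Yilmaz: Yilmaz 14–1.
Mbeki vs Singh: Singh wins 10–5.
Kwan–Ivanov: Kwan 10–5.
Kwan vs Yilmaz: Kwan wins 9–6.
Kwan vs Singh: Kwan wins 12–3.
Ivanov vs Yilmaz: Yilmaz wins 10–5.
Ivanov–Singh: Singh 10–5.
Yilmaz–Singh: Yilmaz 11–4.
Every nominee loses at least once (Aoki loses to Ivanov; Mbeki loses to Aoki; Kwan loses to Aoki; Ivanov loses to Kwan; Yilmaz loses to Aoki; Singh loses to Aoki). The majority relation contains the cycle Aoki > Kwan > Ivanov > Aoki, so there is no Condorcet winner.

none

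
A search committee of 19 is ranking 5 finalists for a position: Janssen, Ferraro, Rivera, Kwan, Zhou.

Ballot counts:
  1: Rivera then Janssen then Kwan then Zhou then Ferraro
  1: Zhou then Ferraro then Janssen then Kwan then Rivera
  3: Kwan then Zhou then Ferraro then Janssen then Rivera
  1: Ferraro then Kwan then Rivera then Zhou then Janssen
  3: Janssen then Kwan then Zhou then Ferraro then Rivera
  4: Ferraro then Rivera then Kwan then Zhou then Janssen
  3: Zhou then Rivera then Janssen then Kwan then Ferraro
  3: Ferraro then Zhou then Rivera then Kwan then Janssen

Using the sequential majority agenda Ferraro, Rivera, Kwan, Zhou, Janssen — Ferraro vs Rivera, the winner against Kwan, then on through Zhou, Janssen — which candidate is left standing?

Round 1: Ferraro vs Rivera — 15–4, Ferraro advances.
Round 2: Ferraro vs Kwan — 9–10, Kwan advances.
Round 3: Kwan vs Zhou — 12–7, Kwan advances.
Round 4: Kwan vs Janssen — 11–8, Kwan advances.
The agenda winner is Kwan.

Kwan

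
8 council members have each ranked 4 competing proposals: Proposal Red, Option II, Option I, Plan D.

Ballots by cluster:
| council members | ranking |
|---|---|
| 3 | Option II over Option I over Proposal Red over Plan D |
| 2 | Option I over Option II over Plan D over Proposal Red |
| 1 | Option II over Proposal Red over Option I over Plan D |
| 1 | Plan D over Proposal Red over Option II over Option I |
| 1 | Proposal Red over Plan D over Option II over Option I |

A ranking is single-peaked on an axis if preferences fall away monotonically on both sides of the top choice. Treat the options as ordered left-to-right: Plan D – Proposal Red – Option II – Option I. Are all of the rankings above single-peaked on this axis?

Axis positions: Plan D=1, Proposal Red=2, Option II=3, Option I=4.
Cluster 1 (peak Option II at position 3): ranking walks positions 3-4-2-1, expanding outward from the peak — single-peaked.
Cluster 2: ranking walks positions 4-3-1-2; Plan D is ranked above Proposal Red even though Proposal Red lies between Plan D and the peak Option I on the axis — preferences dip and rise again. Not single-peaked.
Cluster 3 (peak Option II at position 3): ranking walks positions 3-2-4-1, expanding outward from the peak — single-peaked.
Cluster 4 (peak Plan D at position 1): ranking walks positions 1-2-3-4, expanding outward from the peak — single-peaked.
Cluster 5 (peak Proposal Red at position 2): ranking walks positions 2-1-3-4, expanding outward from the peak — single-peaked.
Cluster 2 violates single-peakedness, so the profile is not single-peaked on this axis.

no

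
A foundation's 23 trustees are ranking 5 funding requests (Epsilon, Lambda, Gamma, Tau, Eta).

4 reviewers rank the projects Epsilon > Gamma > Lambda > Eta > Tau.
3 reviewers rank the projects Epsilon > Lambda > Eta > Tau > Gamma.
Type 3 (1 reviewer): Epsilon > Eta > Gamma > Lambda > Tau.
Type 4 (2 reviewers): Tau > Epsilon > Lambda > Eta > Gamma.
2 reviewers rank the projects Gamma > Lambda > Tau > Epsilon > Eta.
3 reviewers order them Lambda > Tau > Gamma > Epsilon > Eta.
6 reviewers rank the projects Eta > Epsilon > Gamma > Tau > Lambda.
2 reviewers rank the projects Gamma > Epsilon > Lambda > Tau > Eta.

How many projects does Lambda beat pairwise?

2

Lambda against each rival (23 reviewers):
Lambda–Epsilon: Epsilon 18–5.
Lambda vs Gamma: Lambda preferred on 3+2+3 = 8 ballots; Gamma wins 15–8.
Lambda vs Tau: 15 to 8, Lambda.
Lambda–Eta: Lambda 16–7.
Lambda beats Tau, Eta; loses to Epsilon, Gamma — 2 pairwise wins.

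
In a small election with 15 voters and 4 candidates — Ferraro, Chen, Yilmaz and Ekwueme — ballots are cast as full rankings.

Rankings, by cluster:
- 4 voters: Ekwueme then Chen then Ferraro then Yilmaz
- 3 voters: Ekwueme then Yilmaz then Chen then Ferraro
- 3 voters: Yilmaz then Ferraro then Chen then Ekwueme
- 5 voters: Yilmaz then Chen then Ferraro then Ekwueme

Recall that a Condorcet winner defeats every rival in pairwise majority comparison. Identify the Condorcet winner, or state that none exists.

Yilmaz

Check each pair by majority over 15 ballots:
Ferraro vs Chen: Ferraro preferred on 3 ballots; Chen wins 12–3.
Ferraro vs Yilmaz: Yilmaz, 11–4.
Ferraro vs Ekwueme: 8 to 7, Ferraro.
Chen vs Yilmaz: Chen preferred on 4 ballots; Yilmaz wins 11–4.
Chen vs Ekwueme: Chen wins 8–7.
Yilmaz vs Ekwueme: Yilmaz is ranked higher on 3+5 = 8 ballots, Ekwueme on 7. Yilmaz wins 8–7.
Yilmaz wins every pairwise contest, so Yilmaz is the Condorcet winner.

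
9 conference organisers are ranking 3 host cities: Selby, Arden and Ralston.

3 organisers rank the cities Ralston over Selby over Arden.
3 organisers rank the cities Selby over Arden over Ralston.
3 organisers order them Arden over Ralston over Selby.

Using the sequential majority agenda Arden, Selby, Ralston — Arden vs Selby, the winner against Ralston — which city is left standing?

Round 1: Arden vs Selby — 3–6, Selby advances.
Round 2: Selby vs Ralston — 3–6, Ralston advances.
The agenda winner is Ralston.

Ralston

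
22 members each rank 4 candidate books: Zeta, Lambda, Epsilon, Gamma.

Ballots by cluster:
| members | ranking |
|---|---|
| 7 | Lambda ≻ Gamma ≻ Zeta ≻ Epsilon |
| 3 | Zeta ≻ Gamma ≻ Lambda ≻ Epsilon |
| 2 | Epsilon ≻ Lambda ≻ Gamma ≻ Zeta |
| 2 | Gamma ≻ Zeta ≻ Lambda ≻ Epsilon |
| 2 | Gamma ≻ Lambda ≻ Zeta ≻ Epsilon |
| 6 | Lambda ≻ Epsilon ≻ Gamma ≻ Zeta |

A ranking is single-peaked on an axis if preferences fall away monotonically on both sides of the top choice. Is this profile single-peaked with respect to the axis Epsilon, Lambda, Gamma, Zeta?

Axis positions: Epsilon=1, Lambda=2, Gamma=3, Zeta=4.
Cluster 1 (peak Lambda at position 2): ranking walks positions 2-3-4-1, expanding outward from the peak — single-peaked.
Cluster 2 (peak Zeta at position 4): ranking walks positions 4-3-2-1, expanding outward from the peak — single-peaked.
Cluster 3 (peak Epsilon at position 1): ranking walks positions 1-2-3-4, expanding outward from the peak — single-peaked.
Cluster 4 (peak Gamma at position 3): ranking walks positions 3-4-2-1, expanding outward from the peak — single-peaked.
Cluster 5 (peak Gamma at position 3): ranking walks positions 3-2-4-1, expanding outward from the peak — single-peaked.
Cluster 6 (peak Lambda at position 2): ranking walks positions 2-1-3-4, expanding outward from the peak — single-peaked.
Every ranking is single-peaked on this axis.

yes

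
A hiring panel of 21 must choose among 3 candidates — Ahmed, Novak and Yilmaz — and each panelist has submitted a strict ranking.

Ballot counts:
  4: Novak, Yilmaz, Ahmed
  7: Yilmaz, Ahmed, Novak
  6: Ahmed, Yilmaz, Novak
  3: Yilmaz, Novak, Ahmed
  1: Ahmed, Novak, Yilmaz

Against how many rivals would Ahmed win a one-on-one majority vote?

1

Ahmed against each rival (21 committee members):
Ahmed vs Novak: Ahmed wins 14–7.
Ahmed vs Yilmaz: 7 to 14, Yilmaz.
Ahmed beats Novak; loses to Yilmaz — 1 pairwise win.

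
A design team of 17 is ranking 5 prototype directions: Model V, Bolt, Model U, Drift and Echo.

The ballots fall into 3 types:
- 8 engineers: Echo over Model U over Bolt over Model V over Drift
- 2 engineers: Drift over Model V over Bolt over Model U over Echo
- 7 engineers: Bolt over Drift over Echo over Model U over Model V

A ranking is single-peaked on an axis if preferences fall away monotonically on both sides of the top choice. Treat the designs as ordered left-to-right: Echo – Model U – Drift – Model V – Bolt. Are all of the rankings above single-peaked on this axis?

no

Axis positions: Echo=1, Model U=2, Drift=3, Model V=4, Bolt=5.
Type 1: ranking walks positions 1-2-5-4-3; Bolt is ranked above Drift even though Drift lies between Bolt and the peak Echo on the axis — preferences dip and rise again. Not single-peaked.
Type 2 (peak Drift at position 3): ranking walks positions 3-4-5-2-1, expanding outward from the peak — single-peaked.
Type 3: ranking walks positions 5-3-1-2-4; Drift is ranked above Model V even though Model V lies between Drift and the peak Bolt on the axis — preferences dip and rise again. Not single-peaked.
Type 1 violates single-peakedness, so the profile is not single-peaked on this axis.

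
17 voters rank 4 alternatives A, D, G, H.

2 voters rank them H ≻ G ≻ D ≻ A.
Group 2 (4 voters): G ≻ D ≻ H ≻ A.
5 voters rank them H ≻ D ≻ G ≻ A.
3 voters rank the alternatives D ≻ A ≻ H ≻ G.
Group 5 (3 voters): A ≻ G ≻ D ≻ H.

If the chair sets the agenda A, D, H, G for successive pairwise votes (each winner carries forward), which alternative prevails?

G

Round 1: A vs D — 3–14, D advances.
Round 2: D vs H — 10–7, D advances.
Round 3: D vs G — 8–9, G advances.
The agenda winner is G.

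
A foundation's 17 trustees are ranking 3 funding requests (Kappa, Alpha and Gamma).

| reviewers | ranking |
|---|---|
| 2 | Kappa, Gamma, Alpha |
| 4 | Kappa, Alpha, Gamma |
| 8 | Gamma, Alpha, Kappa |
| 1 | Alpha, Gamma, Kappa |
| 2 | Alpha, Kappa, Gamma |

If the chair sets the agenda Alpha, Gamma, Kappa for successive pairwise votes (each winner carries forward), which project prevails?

Gamma

Round 1: Alpha vs Gamma — 7–10, Gamma advances.
Round 2: Gamma vs Kappa — 9–8, Gamma advances.
The agenda winner is Gamma.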